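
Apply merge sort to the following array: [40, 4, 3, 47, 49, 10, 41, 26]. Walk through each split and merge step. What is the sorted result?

Merge sort trace:

Split: [40, 4, 3, 47, 49, 10, 41, 26] -> [40, 4, 3, 47] and [49, 10, 41, 26]
  Split: [40, 4, 3, 47] -> [40, 4] and [3, 47]
    Split: [40, 4] -> [40] and [4]
    Merge: [40] + [4] -> [4, 40]
    Split: [3, 47] -> [3] and [47]
    Merge: [3] + [47] -> [3, 47]
  Merge: [4, 40] + [3, 47] -> [3, 4, 40, 47]
  Split: [49, 10, 41, 26] -> [49, 10] and [41, 26]
    Split: [49, 10] -> [49] and [10]
    Merge: [49] + [10] -> [10, 49]
    Split: [41, 26] -> [41] and [26]
    Merge: [41] + [26] -> [26, 41]
  Merge: [10, 49] + [26, 41] -> [10, 26, 41, 49]
Merge: [3, 4, 40, 47] + [10, 26, 41, 49] -> [3, 4, 10, 26, 40, 41, 47, 49]

Final sorted array: [3, 4, 10, 26, 40, 41, 47, 49]

The merge sort proceeds by recursively splitting the array and merging sorted halves.
After all merges, the sorted array is [3, 4, 10, 26, 40, 41, 47, 49].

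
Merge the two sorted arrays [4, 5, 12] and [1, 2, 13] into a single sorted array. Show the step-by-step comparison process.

Merging process:

Compare 4 vs 1: take 1 from right. Merged: [1]
Compare 4 vs 2: take 2 from right. Merged: [1, 2]
Compare 4 vs 13: take 4 from left. Merged: [1, 2, 4]
Compare 5 vs 13: take 5 from left. Merged: [1, 2, 4, 5]
Compare 12 vs 13: take 12 from left. Merged: [1, 2, 4, 5, 12]
Append remaining from right: [13]. Merged: [1, 2, 4, 5, 12, 13]

Final merged array: [1, 2, 4, 5, 12, 13]
Total comparisons: 5

The merged array is [1, 2, 4, 5, 12, 13], requiring 5 comparisons. The merge step runs in O(n) time where n is the total number of elements.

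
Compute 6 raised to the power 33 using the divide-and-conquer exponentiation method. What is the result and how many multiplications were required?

Computing 6^33 by squaring (build up from 6^1; each line after the first costs one multiplication):

6^1 = 6
6^2 = (6^1)^2 = 6^2 = 36
6^4 = (6^2)^2 = 36^2 = 1296
6^8 = (6^4)^2 = 1296^2 = 1679616
6^16 = (6^8)^2 = 1679616^2 = 2821109907456
6^32 = (6^16)^2 = 2821109907456^2 = 7958661109946400884391936
6^33 = 6 * 6^32 = 6 * 7958661109946400884391936 = 47751966659678405306351616

Result: 47751966659678405306351616
Multiplications needed: 6 (6 lines after 6^1)

6^33 = 47751966659678405306351616. Using exponentiation by squaring, this requires 6 multiplications. The key idea: if the exponent is even, square the half-power; if odd, multiply by the base once.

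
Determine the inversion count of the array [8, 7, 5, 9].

Finding inversions in [8, 7, 5, 9]:

(0, 1): arr[0]=8 > arr[1]=7
(0, 2): arr[0]=8 > arr[2]=5
(1, 2): arr[1]=7 > arr[2]=5

Total inversions: 3

The array has 3 inversion(s): (0,1), (0,2), (1,2). Each pair (i,j) satisfies i < j and arr[i] > arr[j].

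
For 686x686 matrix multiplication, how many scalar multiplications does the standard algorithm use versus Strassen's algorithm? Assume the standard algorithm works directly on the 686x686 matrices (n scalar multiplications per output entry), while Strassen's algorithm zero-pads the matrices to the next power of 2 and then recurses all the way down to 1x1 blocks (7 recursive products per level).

Matrix multiplication for 686x686 matrices:

Strassen's algorithm requires power-of-2 dimensions. Pad 686x686 to 1024x1024 (next power of 2).

Standard algorithm: 686^3 = 322828856 multiplications
Strassen's algorithm: 7^(log2(1024)) = 7^10 = 282475249 multiplications
Savings: 322828856 - 282475249 = 40353607 multiplications

Standard: 322828856 multiplications (686^3). Strassen: 282475249 multiplications (7^10, after padding to 1024x1024). Strassen reduces 8 recursive multiplications to 7 at each level.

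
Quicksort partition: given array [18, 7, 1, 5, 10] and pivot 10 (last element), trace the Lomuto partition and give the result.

Lomuto partition with pivot = 10:

Initial array: [18, 7, 1, 5, 10]

arr[0]=18 > 10: no swap
arr[1]=7 <= 10: swap with position 0, array becomes [7, 18, 1, 5, 10]
arr[2]=1 <= 10: swap with position 1, array becomes [7, 1, 18, 5, 10]
arr[3]=5 <= 10: swap with position 2, array becomes [7, 1, 5, 18, 10]

Place pivot at position 3: [7, 1, 5, 10, 18]
Pivot position: 3

After partitioning with pivot 10, the array becomes [7, 1, 5, 10, 18]. The pivot is placed at index 3. All elements to the left of the pivot are <= 10, and all elements to the right are > 10.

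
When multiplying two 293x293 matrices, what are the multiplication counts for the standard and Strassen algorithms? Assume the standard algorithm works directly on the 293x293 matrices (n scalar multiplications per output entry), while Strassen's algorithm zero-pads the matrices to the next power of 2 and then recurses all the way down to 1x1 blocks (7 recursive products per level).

Matrix multiplication for 293x293 matrices:

Strassen's algorithm requires power-of-2 dimensions. Pad 293x293 to 512x512 (next power of 2).

Standard algorithm: 293^3 = 25153757 multiplications
Strassen's algorithm: 7^(log2(512)) = 7^9 = 40353607 multiplications
Difference: 25153757 - 40353607 = -15199850 (Strassen uses MORE here due to padding overhead — for small or just-over-power-of-2 n, padding can outweigh the per-level savings)

Standard: 25153757 multiplications (293^3). Strassen: 40353607 multiplications (7^9, after padding to 512x512). Strassen reduces 8 recursive multiplications to 7 at each level.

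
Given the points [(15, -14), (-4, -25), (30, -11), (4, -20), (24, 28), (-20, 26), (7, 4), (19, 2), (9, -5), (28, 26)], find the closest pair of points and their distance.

Computing all pairwise distances among 10 points:

d((15, -14), (-4, -25)) = 21.9545
d((15, -14), (30, -11)) = 15.2971
d((15, -14), (4, -20)) = 12.53
d((15, -14), (24, 28)) = 42.9535
d((15, -14), (-20, 26)) = 53.1507
d((15, -14), (7, 4)) = 19.6977
d((15, -14), (19, 2)) = 16.4924
d((15, -14), (9, -5)) = 10.8167
d((15, -14), (28, 26)) = 42.0595
d((-4, -25), (30, -11)) = 36.7696
d((-4, -25), (4, -20)) = 9.434
d((-4, -25), (24, 28)) = 59.9416
d((-4, -25), (-20, 26)) = 53.4509
d((-4, -25), (7, 4)) = 31.0161
d((-4, -25), (19, 2)) = 35.4683
d((-4, -25), (9, -5)) = 23.8537
d((-4, -25), (28, 26)) = 60.208
d((30, -11), (4, -20)) = 27.5136
d((30, -11), (24, 28)) = 39.4588
d((30, -11), (-20, 26)) = 62.2013
d((30, -11), (7, 4)) = 27.4591
d((30, -11), (19, 2)) = 17.0294
d((30, -11), (9, -5)) = 21.8403
d((30, -11), (28, 26)) = 37.054
d((4, -20), (24, 28)) = 52.0
d((4, -20), (-20, 26)) = 51.8845
d((4, -20), (7, 4)) = 24.1868
d((4, -20), (19, 2)) = 26.6271
d((4, -20), (9, -5)) = 15.8114
d((4, -20), (28, 26)) = 51.8845
d((24, 28), (-20, 26)) = 44.0454
d((24, 28), (7, 4)) = 29.4109
d((24, 28), (19, 2)) = 26.4764
d((24, 28), (9, -5)) = 36.2491
d((24, 28), (28, 26)) = 4.4721 <-- minimum
d((-20, 26), (7, 4)) = 34.8281
d((-20, 26), (19, 2)) = 45.793
d((-20, 26), (9, -5)) = 42.45
d((-20, 26), (28, 26)) = 48.0
d((7, 4), (19, 2)) = 12.1655
d((7, 4), (9, -5)) = 9.2195
d((7, 4), (28, 26)) = 30.4138
d((19, 2), (9, -5)) = 12.2066
d((19, 2), (28, 26)) = 25.632
d((9, -5), (28, 26)) = 36.3593

Closest pair: (24, 28) and (28, 26) with distance 4.4721

The closest pair is (24, 28) and (28, 26) with Euclidean distance 4.4721. For 10 points, brute-force pairwise comparison is shown above. For large n, the divide-and-conquer algorithm (sort by x, recurse on halves, check the dividing strip) achieves O(n log n).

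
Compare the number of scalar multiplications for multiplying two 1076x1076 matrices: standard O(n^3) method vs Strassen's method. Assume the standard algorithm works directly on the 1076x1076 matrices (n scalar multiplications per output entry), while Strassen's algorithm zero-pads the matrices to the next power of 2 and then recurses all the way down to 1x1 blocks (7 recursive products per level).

Matrix multiplication for 1076x1076 matrices:

Strassen's algorithm requires power-of-2 dimensions. Pad 1076x1076 to 2048x2048 (next power of 2).

Standard algorithm: 1076^3 = 1245766976 multiplications
Strassen's algorithm: 7^(log2(2048)) = 7^11 = 1977326743 multiplications
Difference: 1245766976 - 1977326743 = -731559767 (Strassen uses MORE here due to padding overhead — for small or just-over-power-of-2 n, padding can outweigh the per-level savings)

Standard: 1245766976 multiplications (1076^3). Strassen: 1977326743 multiplications (7^11, after padding to 2048x2048). Strassen reduces 8 recursive multiplications to 7 at each level.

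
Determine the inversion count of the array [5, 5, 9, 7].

Finding inversions in [5, 5, 9, 7]:

(2, 3): arr[2]=9 > arr[3]=7

Total inversions: 1

The array has 1 inversion(s): (2,3). Each pair (i,j) satisfies i < j and arr[i] > arr[j].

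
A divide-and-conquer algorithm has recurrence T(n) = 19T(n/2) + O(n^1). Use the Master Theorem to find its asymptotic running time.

Master Theorem for T(n) = 19T(n/2) + O(n^1):

a = 19, b = 2, c = 1
log_b(a) = log_2(19) = 4.2479

Case 1: c = 1 < log_2(19) = 4.2479
T(n) = O(n^(log_2 19))

For T(n) = 19T(n/2) + O(n^1): log_2(19) = 4.2479. This is Case 1 of the Master Theorem (c < log_b(a), work dominated by leaves), giving O(n^(log_2 19)).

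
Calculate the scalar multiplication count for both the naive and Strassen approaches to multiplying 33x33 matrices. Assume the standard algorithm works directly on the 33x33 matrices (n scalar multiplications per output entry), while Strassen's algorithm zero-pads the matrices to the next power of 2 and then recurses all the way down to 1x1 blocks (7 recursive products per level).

Matrix multiplication for 33x33 matrices:

Strassen's algorithm requires power-of-2 dimensions. Pad 33x33 to 64x64 (next power of 2).

Standard algorithm: 33^3 = 35937 multiplications
Strassen's algorithm: 7^(log2(64)) = 7^6 = 117649 multiplications
Difference: 35937 - 117649 = -81712 (Strassen uses MORE here due to padding overhead — for small or just-over-power-of-2 n, padding can outweigh the per-level savings)

Standard: 35937 multiplications (33^3). Strassen: 117649 multiplications (7^6, after padding to 64x64). Strassen reduces 8 recursive multiplications to 7 at each level.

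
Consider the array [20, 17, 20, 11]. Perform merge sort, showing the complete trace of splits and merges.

Merge sort trace:

Split: [20, 17, 20, 11] -> [20, 17] and [20, 11]
  Split: [20, 17] -> [20] and [17]
  Merge: [20] + [17] -> [17, 20]
  Split: [20, 11] -> [20] and [11]
  Merge: [20] + [11] -> [11, 20]
Merge: [17, 20] + [11, 20] -> [11, 17, 20, 20]

Final sorted array: [11, 17, 20, 20]

The merge sort proceeds by recursively splitting the array and merging sorted halves.
After all merges, the sorted array is [11, 17, 20, 20].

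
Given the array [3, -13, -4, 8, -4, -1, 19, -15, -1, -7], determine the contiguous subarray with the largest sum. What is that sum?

Using Kadane's algorithm on [3, -13, -4, 8, -4, -1, 19, -15, -1, -7]:

Scanning through the array:
Position 1 (value -13): max_ending_here = -10, max_so_far = 3
Position 2 (value -4): max_ending_here = -4, max_so_far = 3
Position 3 (value 8): max_ending_here = 8, max_so_far = 8
Position 4 (value -4): max_ending_here = 4, max_so_far = 8
Position 5 (value -1): max_ending_here = 3, max_so_far = 8
Position 6 (value 19): max_ending_here = 22, max_so_far = 22
Position 7 (value -15): max_ending_here = 7, max_so_far = 22
Position 8 (value -1): max_ending_here = 6, max_so_far = 22
Position 9 (value -7): max_ending_here = -1, max_so_far = 22

Maximum subarray: [8, -4, -1, 19]
Maximum sum: 22

The maximum subarray is [8, -4, -1, 19] with sum 22. This subarray runs from index 3 to index 6.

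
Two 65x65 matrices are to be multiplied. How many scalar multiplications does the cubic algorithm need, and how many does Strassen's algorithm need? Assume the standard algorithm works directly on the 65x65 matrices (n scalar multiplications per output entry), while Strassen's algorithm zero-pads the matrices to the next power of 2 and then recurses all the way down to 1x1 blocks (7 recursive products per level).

Matrix multiplication for 65x65 matrices:

Strassen's algorithm requires power-of-2 dimensions. Pad 65x65 to 128x128 (next power of 2).

Standard algorithm: 65^3 = 274625 multiplications
Strassen's algorithm: 7^(log2(128)) = 7^7 = 823543 multiplications
Difference: 274625 - 823543 = -548918 (Strassen uses MORE here due to padding overhead — for small or just-over-power-of-2 n, padding can outweigh the per-level savings)

Standard: 274625 multiplications (65^3). Strassen: 823543 multiplications (7^7, after padding to 128x128). Strassen reduces 8 recursive multiplications to 7 at each level.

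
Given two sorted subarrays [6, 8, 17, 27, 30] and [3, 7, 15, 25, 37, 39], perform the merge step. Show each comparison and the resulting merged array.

Merging process:

Compare 6 vs 3: take 3 from right. Merged: [3]
Compare 6 vs 7: take 6 from left. Merged: [3, 6]
Compare 8 vs 7: take 7 from right. Merged: [3, 6, 7]
Compare 8 vs 15: take 8 from left. Merged: [3, 6, 7, 8]
Compare 17 vs 15: take 15 from right. Merged: [3, 6, 7, 8, 15]
Compare 17 vs 25: take 17 from left. Merged: [3, 6, 7, 8, 15, 17]
Compare 27 vs 25: take 25 from right. Merged: [3, 6, 7, 8, 15, 17, 25]
Compare 27 vs 37: take 27 from left. Merged: [3, 6, 7, 8, 15, 17, 25, 27]
Compare 30 vs 37: take 30 from left. Merged: [3, 6, 7, 8, 15, 17, 25, 27, 30]
Append remaining from right: [37, 39]. Merged: [3, 6, 7, 8, 15, 17, 25, 27, 30, 37, 39]

Final merged array: [3, 6, 7, 8, 15, 17, 25, 27, 30, 37, 39]
Total comparisons: 9

The merged array is [3, 6, 7, 8, 15, 17, 25, 27, 30, 37, 39], requiring 9 comparisons. The merge step runs in O(n) time where n is the total number of elements.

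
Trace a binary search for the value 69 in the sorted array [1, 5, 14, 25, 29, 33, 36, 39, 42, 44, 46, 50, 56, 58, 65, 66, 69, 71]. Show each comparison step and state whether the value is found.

Binary search for 69 in [1, 5, 14, 25, 29, 33, 36, 39, 42, 44, 46, 50, 56, 58, 65, 66, 69, 71]:

lo=0, hi=17, mid=8, arr[mid]=42 -> 42 < 69, search right half
lo=9, hi=17, mid=13, arr[mid]=58 -> 58 < 69, search right half
lo=14, hi=17, mid=15, arr[mid]=66 -> 66 < 69, search right half
lo=16, hi=17, mid=16, arr[mid]=69 -> Found target at index 16!

Binary search finds 69 at index 16 after 4 comparisons. The search repeatedly halves the search space by comparing with the middle element.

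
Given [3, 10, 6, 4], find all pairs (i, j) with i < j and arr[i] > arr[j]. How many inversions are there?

Finding inversions in [3, 10, 6, 4]:

(1, 2): arr[1]=10 > arr[2]=6
(1, 3): arr[1]=10 > arr[3]=4
(2, 3): arr[2]=6 > arr[3]=4

Total inversions: 3

The array has 3 inversion(s): (1,2), (1,3), (2,3). Each pair (i,j) satisfies i < j and arr[i] > arr[j].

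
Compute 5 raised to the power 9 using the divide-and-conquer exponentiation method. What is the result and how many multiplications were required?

Computing 5^9 by squaring (build up from 5^1; each line after the first costs one multiplication):

5^1 = 5
5^2 = (5^1)^2 = 5^2 = 25
5^4 = (5^2)^2 = 25^2 = 625
5^8 = (5^4)^2 = 625^2 = 390625
5^9 = 5 * 5^8 = 5 * 390625 = 1953125

Result: 1953125
Multiplications needed: 4 (4 lines after 5^1)

5^9 = 1953125. Using exponentiation by squaring, this requires 4 multiplications. The key idea: if the exponent is even, square the half-power; if odd, multiply by the base once.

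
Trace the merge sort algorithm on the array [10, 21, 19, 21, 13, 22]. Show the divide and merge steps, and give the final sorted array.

Merge sort trace:

Split: [10, 21, 19, 21, 13, 22] -> [10, 21, 19] and [21, 13, 22]
  Split: [10, 21, 19] -> [10] and [21, 19]
    Split: [21, 19] -> [21] and [19]
    Merge: [21] + [19] -> [19, 21]
  Merge: [10] + [19, 21] -> [10, 19, 21]
  Split: [21, 13, 22] -> [21] and [13, 22]
    Split: [13, 22] -> [13] and [22]
    Merge: [13] + [22] -> [13, 22]
  Merge: [21] + [13, 22] -> [13, 21, 22]
Merge: [10, 19, 21] + [13, 21, 22] -> [10, 13, 19, 21, 21, 22]

Final sorted array: [10, 13, 19, 21, 21, 22]

The merge sort proceeds by recursively splitting the array and merging sorted halves.
After all merges, the sorted array is [10, 13, 19, 21, 21, 22].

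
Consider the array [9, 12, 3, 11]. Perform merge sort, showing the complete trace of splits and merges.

Merge sort trace:

Split: [9, 12, 3, 11] -> [9, 12] and [3, 11]
  Split: [9, 12] -> [9] and [12]
  Merge: [9] + [12] -> [9, 12]
  Split: [3, 11] -> [3] and [11]
  Merge: [3] + [11] -> [3, 11]
Merge: [9, 12] + [3, 11] -> [3, 9, 11, 12]

Final sorted array: [3, 9, 11, 12]

The merge sort proceeds by recursively splitting the array and merging sorted halves.
After all merges, the sorted array is [3, 9, 11, 12].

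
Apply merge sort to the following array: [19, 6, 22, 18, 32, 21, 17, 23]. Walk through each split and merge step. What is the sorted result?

Merge sort trace:

Split: [19, 6, 22, 18, 32, 21, 17, 23] -> [19, 6, 22, 18] and [32, 21, 17, 23]
  Split: [19, 6, 22, 18] -> [19, 6] and [22, 18]
    Split: [19, 6] -> [19] and [6]
    Merge: [19] + [6] -> [6, 19]
    Split: [22, 18] -> [22] and [18]
    Merge: [22] + [18] -> [18, 22]
  Merge: [6, 19] + [18, 22] -> [6, 18, 19, 22]
  Split: [32, 21, 17, 23] -> [32, 21] and [17, 23]
    Split: [32, 21] -> [32] and [21]
    Merge: [32] + [21] -> [21, 32]
    Split: [17, 23] -> [17] and [23]
    Merge: [17] + [23] -> [17, 23]
  Merge: [21, 32] + [17, 23] -> [17, 21, 23, 32]
Merge: [6, 18, 19, 22] + [17, 21, 23, 32] -> [6, 17, 18, 19, 21, 22, 23, 32]

Final sorted array: [6, 17, 18, 19, 21, 22, 23, 32]

The merge sort proceeds by recursively splitting the array and merging sorted halves.
After all merges, the sorted array is [6, 17, 18, 19, 21, 22, 23, 32].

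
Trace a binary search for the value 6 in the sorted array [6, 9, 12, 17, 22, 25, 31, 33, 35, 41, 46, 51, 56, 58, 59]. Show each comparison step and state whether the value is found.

Binary search for 6 in [6, 9, 12, 17, 22, 25, 31, 33, 35, 41, 46, 51, 56, 58, 59]:

lo=0, hi=14, mid=7, arr[mid]=33 -> 33 > 6, search left half
lo=0, hi=6, mid=3, arr[mid]=17 -> 17 > 6, search left half
lo=0, hi=2, mid=1, arr[mid]=9 -> 9 > 6, search left half
lo=0, hi=0, mid=0, arr[mid]=6 -> Found target at index 0!

Binary search finds 6 at index 0 after 4 comparisons. The search repeatedly halves the search space by comparing with the middle element.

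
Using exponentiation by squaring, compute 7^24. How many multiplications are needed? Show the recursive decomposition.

Computing 7^24 by squaring (build up from 7^1; each line after the first costs one multiplication):

7^1 = 7
7^2 = (7^1)^2 = 7^2 = 49
7^3 = 7 * 7^2 = 7 * 49 = 343
7^6 = (7^3)^2 = 343^2 = 117649
7^12 = (7^6)^2 = 117649^2 = 13841287201
7^24 = (7^12)^2 = 13841287201^2 = 191581231380566414401

Result: 191581231380566414401
Multiplications needed: 5 (5 lines after 7^1)

7^24 = 191581231380566414401. Using exponentiation by squaring, this requires 5 multiplications. The key idea: if the exponent is even, square the half-power; if odd, multiply by the base once.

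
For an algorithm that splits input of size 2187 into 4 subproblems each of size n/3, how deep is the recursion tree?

For divide and conquer with division factor 3:

Problem sizes at each level:
Level 0: 2187
Level 1: 729
Level 2: 243
Level 3: 81
Level 4: 27
Level 5: 9
Level 6: 3
Level 7: 1

The root is level 0 and the size-1 base case is level 7 (the tree spans levels 0 through 7, i.e. 8 levels counting the root), so the depth is the number of divisions: log_3(2187) = 7

The recursion tree depth is log_3(2187) = 7. At each level, the problem size is divided by 3, so it takes 7 divisions to reduce to a base case of size 1. The algorithm makes 4 recursive calls at each level.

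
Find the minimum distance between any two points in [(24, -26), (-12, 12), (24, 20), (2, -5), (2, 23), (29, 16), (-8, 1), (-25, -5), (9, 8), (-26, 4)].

Computing all pairwise distances among 10 points:

d((24, -26), (-12, 12)) = 52.345
d((24, -26), (24, 20)) = 46.0
d((24, -26), (2, -5)) = 30.4138
d((24, -26), (2, 23)) = 53.7122
d((24, -26), (29, 16)) = 42.2966
d((24, -26), (-8, 1)) = 41.8688
d((24, -26), (-25, -5)) = 53.3104
d((24, -26), (9, 8)) = 37.1618
d((24, -26), (-26, 4)) = 58.3095
d((-12, 12), (24, 20)) = 36.8782
d((-12, 12), (2, -5)) = 22.0227
d((-12, 12), (2, 23)) = 17.8045
d((-12, 12), (29, 16)) = 41.1947
d((-12, 12), (-8, 1)) = 11.7047
d((-12, 12), (-25, -5)) = 21.4009
d((-12, 12), (9, 8)) = 21.3776
d((-12, 12), (-26, 4)) = 16.1245
d((24, 20), (2, -5)) = 33.3017
d((24, 20), (2, 23)) = 22.2036
d((24, 20), (29, 16)) = 6.4031 <-- minimum
d((24, 20), (-8, 1)) = 37.2156
d((24, 20), (-25, -5)) = 55.0091
d((24, 20), (9, 8)) = 19.2094
d((24, 20), (-26, 4)) = 52.4976
d((2, -5), (2, 23)) = 28.0
d((2, -5), (29, 16)) = 34.2053
d((2, -5), (-8, 1)) = 11.6619
d((2, -5), (-25, -5)) = 27.0
d((2, -5), (9, 8)) = 14.7648
d((2, -5), (-26, 4)) = 29.4109
d((2, 23), (29, 16)) = 27.8927
d((2, 23), (-8, 1)) = 24.1661
d((2, 23), (-25, -5)) = 38.8973
d((2, 23), (9, 8)) = 16.5529
d((2, 23), (-26, 4)) = 33.8378
d((29, 16), (-8, 1)) = 39.9249
d((29, 16), (-25, -5)) = 57.9396
d((29, 16), (9, 8)) = 21.5407
d((29, 16), (-26, 4)) = 56.2939
d((-8, 1), (-25, -5)) = 18.0278
d((-8, 1), (9, 8)) = 18.3848
d((-8, 1), (-26, 4)) = 18.2483
d((-25, -5), (9, 8)) = 36.4005
d((-25, -5), (-26, 4)) = 9.0554
d((9, 8), (-26, 4)) = 35.2278

Closest pair: (24, 20) and (29, 16) with distance 6.4031

The closest pair is (24, 20) and (29, 16) with Euclidean distance 6.4031. For 10 points, brute-force pairwise comparison is shown above. For large n, the divide-and-conquer algorithm (sort by x, recurse on halves, check the dividing strip) achieves O(n log n).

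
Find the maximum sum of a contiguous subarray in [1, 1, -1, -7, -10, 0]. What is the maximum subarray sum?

Using Kadane's algorithm on [1, 1, -1, -7, -10, 0]:

Scanning through the array:
Position 1 (value 1): max_ending_here = 2, max_so_far = 2
Position 2 (value -1): max_ending_here = 1, max_so_far = 2
Position 3 (value -7): max_ending_here = -6, max_so_far = 2
Position 4 (value -10): max_ending_here = -10, max_so_far = 2
Position 5 (value 0): max_ending_here = 0, max_so_far = 2

Maximum subarray: [1, 1]
Maximum sum: 2

The maximum subarray is [1, 1] with sum 2. This subarray runs from index 0 to index 1.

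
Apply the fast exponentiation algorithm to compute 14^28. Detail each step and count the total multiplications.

Computing 14^28 by squaring (build up from 14^1; each line after the first costs one multiplication):

14^1 = 14
14^2 = (14^1)^2 = 14^2 = 196
14^3 = 14 * 14^2 = 14 * 196 = 2744
14^6 = (14^3)^2 = 2744^2 = 7529536
14^7 = 14 * 14^6 = 14 * 7529536 = 105413504
14^14 = (14^7)^2 = 105413504^2 = 11112006825558016
14^28 = (14^14)^2 = 11112006825558016^2 = 123476695691247935826229781856256

Result: 123476695691247935826229781856256
Multiplications needed: 6 (6 lines after 14^1)

14^28 = 123476695691247935826229781856256. Using exponentiation by squaring, this requires 6 multiplications. The key idea: if the exponent is even, square the half-power; if odd, multiply by the base once.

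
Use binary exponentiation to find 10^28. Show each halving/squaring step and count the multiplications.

Computing 10^28 by squaring (build up from 10^1; each line after the first costs one multiplication):

10^1 = 10
10^2 = (10^1)^2 = 10^2 = 100
10^3 = 10 * 10^2 = 10 * 100 = 1000
10^6 = (10^3)^2 = 1000^2 = 1000000
10^7 = 10 * 10^6 = 10 * 1000000 = 10000000
10^14 = (10^7)^2 = 10000000^2 = 100000000000000
10^28 = (10^14)^2 = 100000000000000^2 = 10000000000000000000000000000

Result: 10000000000000000000000000000
Multiplications needed: 6 (6 lines after 10^1)

10^28 = 10000000000000000000000000000. Using exponentiation by squaring, this requires 6 multiplications. The key idea: if the exponent is even, square the half-power; if odd, multiply by the base once.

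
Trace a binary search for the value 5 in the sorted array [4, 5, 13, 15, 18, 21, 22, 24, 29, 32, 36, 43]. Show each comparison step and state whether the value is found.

Binary search for 5 in [4, 5, 13, 15, 18, 21, 22, 24, 29, 32, 36, 43]:

lo=0, hi=11, mid=5, arr[mid]=21 -> 21 > 5, search left half
lo=0, hi=4, mid=2, arr[mid]=13 -> 13 > 5, search left half
lo=0, hi=1, mid=0, arr[mid]=4 -> 4 < 5, search right half
lo=1, hi=1, mid=1, arr[mid]=5 -> Found target at index 1!

Binary search finds 5 at index 1 after 4 comparisons. The search repeatedly halves the search space by comparing with the middle element.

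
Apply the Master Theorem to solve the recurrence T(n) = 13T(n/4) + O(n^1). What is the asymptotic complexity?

Master Theorem for T(n) = 13T(n/4) + O(n^1):

a = 13, b = 4, c = 1
log_b(a) = log_4(13) = 1.8502

Case 1: c = 1 < log_4(13) = 1.8502
T(n) = O(n^(log_4 13))

For T(n) = 13T(n/4) + O(n^1): log_4(13) = 1.8502. This is Case 1 of the Master Theorem (c < log_b(a), work dominated by leaves), giving O(n^(log_4 13)).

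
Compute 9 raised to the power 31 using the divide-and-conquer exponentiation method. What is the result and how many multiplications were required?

Computing 9^31 by squaring (build up from 9^1; each line after the first costs one multiplication):

9^1 = 9
9^2 = (9^1)^2 = 9^2 = 81
9^3 = 9 * 9^2 = 9 * 81 = 729
9^6 = (9^3)^2 = 729^2 = 531441
9^7 = 9 * 9^6 = 9 * 531441 = 4782969
9^14 = (9^7)^2 = 4782969^2 = 22876792454961
9^15 = 9 * 9^14 = 9 * 22876792454961 = 205891132094649
9^30 = (9^15)^2 = 205891132094649^2 = 42391158275216203514294433201
9^31 = 9 * 9^30 = 9 * 42391158275216203514294433201 = 381520424476945831628649898809

Result: 381520424476945831628649898809
Multiplications needed: 8 (8 lines after 9^1)

9^31 = 381520424476945831628649898809. Using exponentiation by squaring, this requires 8 multiplications. The key idea: if the exponent is even, square the half-power; if odd, multiply by the base once.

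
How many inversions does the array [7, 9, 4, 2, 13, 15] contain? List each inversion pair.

Finding inversions in [7, 9, 4, 2, 13, 15]:

(0, 2): arr[0]=7 > arr[2]=4
(0, 3): arr[0]=7 > arr[3]=2
(1, 2): arr[1]=9 > arr[2]=4
(1, 3): arr[1]=9 > arr[3]=2
(2, 3): arr[2]=4 > arr[3]=2

Total inversions: 5

The array has 5 inversion(s): (0,2), (0,3), (1,2), (1,3), (2,3). Each pair (i,j) satisfies i < j and arr[i] > arr[j].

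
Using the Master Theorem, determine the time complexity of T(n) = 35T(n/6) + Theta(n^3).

Master Theorem for T(n) = 35T(n/6) + O(n^3):

a = 35, b = 6, c = 3
log_b(a) = log_6(35) = 1.9843

Case 3: c = 3 > log_6(35) = 1.9843
T(n) = O(n^3) = O(n^3)

For T(n) = 35T(n/6) + O(n^3): log_6(35) = 1.9843. This is Case 3 of the Master Theorem (c > log_b(a), work dominated by root), giving O(n^3).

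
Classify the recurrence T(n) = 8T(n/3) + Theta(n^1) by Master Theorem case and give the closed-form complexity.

Master Theorem for T(n) = 8T(n/3) + O(n^1):

a = 8, b = 3, c = 1
log_b(a) = log_3(8) = 1.8928

Case 1: c = 1 < log_3(8) = 1.8928
T(n) = O(n^(log_3 8))

For T(n) = 8T(n/3) + O(n^1): log_3(8) = 1.8928. This is Case 1 of the Master Theorem (c < log_b(a), work dominated by leaves), giving O(n^(log_3 8)).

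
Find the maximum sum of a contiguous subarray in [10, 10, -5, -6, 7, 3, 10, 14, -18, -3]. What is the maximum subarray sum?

Using Kadane's algorithm on [10, 10, -5, -6, 7, 3, 10, 14, -18, -3]:

Scanning through the array:
Position 1 (value 10): max_ending_here = 20, max_so_far = 20
Position 2 (value -5): max_ending_here = 15, max_so_far = 20
Position 3 (value -6): max_ending_here = 9, max_so_far = 20
Position 4 (value 7): max_ending_here = 16, max_so_far = 20
Position 5 (value 3): max_ending_here = 19, max_so_far = 20
Position 6 (value 10): max_ending_here = 29, max_so_far = 29
Position 7 (value 14): max_ending_here = 43, max_so_far = 43
Position 8 (value -18): max_ending_here = 25, max_so_far = 43
Position 9 (value -3): max_ending_here = 22, max_so_far = 43

Maximum subarray: [10, 10, -5, -6, 7, 3, 10, 14]
Maximum sum: 43

The maximum subarray is [10, 10, -5, -6, 7, 3, 10, 14] with sum 43. This subarray runs from index 0 to index 7.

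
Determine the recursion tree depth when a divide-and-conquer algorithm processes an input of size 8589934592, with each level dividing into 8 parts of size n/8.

For divide and conquer with division factor 8:

Problem sizes at each level:
Level 0: 8589934592
Level 1: 1073741824
Level 2: 134217728
Level 3: 16777216
Level 4: 2097152
Level 5: 262144
Level 6: 32768
Level 7: 4096
Level 8: 512
Level 9: 64
Level 10: 8
Level 11: 1

The root is level 0 and the size-1 base case is level 11 (the tree spans levels 0 through 11, i.e. 12 levels counting the root), so the depth is the number of divisions: log_8(8589934592) = 11

The recursion tree depth is log_8(8589934592) = 11. At each level, the problem size is divided by 8, so it takes 11 divisions to reduce to a base case of size 1. The algorithm makes 8 recursive calls at each level.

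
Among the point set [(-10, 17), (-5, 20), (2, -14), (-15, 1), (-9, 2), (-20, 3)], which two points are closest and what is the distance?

Computing all pairwise distances among 6 points:

d((-10, 17), (-5, 20)) = 5.831
d((-10, 17), (2, -14)) = 33.2415
d((-10, 17), (-15, 1)) = 16.7631
d((-10, 17), (-9, 2)) = 15.0333
d((-10, 17), (-20, 3)) = 17.2047
d((-5, 20), (2, -14)) = 34.7131
d((-5, 20), (-15, 1)) = 21.4709
d((-5, 20), (-9, 2)) = 18.4391
d((-5, 20), (-20, 3)) = 22.6716
d((2, -14), (-15, 1)) = 22.6716
d((2, -14), (-9, 2)) = 19.4165
d((2, -14), (-20, 3)) = 27.8029
d((-15, 1), (-9, 2)) = 6.0828
d((-15, 1), (-20, 3)) = 5.3852 <-- minimum
d((-9, 2), (-20, 3)) = 11.0454

Closest pair: (-15, 1) and (-20, 3) with distance 5.3852

The closest pair is (-15, 1) and (-20, 3) with Euclidean distance 5.3852. For 6 points, brute-force pairwise comparison is shown above. For large n, the divide-and-conquer algorithm (sort by x, recurse on halves, check the dividing strip) achieves O(n log n).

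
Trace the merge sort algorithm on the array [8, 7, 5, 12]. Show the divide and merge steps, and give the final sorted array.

Merge sort trace:

Split: [8, 7, 5, 12] -> [8, 7] and [5, 12]
  Split: [8, 7] -> [8] and [7]
  Merge: [8] + [7] -> [7, 8]
  Split: [5, 12] -> [5] and [12]
  Merge: [5] + [12] -> [5, 12]
Merge: [7, 8] + [5, 12] -> [5, 7, 8, 12]

Final sorted array: [5, 7, 8, 12]

The merge sort proceeds by recursively splitting the array and merging sorted halves.
After all merges, the sorted array is [5, 7, 8, 12].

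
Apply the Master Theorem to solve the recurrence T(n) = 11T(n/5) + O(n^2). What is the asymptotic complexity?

Master Theorem for T(n) = 11T(n/5) + O(n^2):

a = 11, b = 5, c = 2
log_b(a) = log_5(11) = 1.4899

Case 3: c = 2 > log_5(11) = 1.4899
T(n) = O(n^2) = O(n^2)

For T(n) = 11T(n/5) + O(n^2): log_5(11) = 1.4899. This is Case 3 of the Master Theorem (c > log_b(a), work dominated by root), giving O(n^2).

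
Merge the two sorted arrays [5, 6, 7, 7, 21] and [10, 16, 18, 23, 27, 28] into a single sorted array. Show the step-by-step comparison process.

Merging process:

Compare 5 vs 10: take 5 from left. Merged: [5]
Compare 6 vs 10: take 6 from left. Merged: [5, 6]
Compare 7 vs 10: take 7 from left. Merged: [5, 6, 7]
Compare 7 vs 10: take 7 from left. Merged: [5, 6, 7, 7]
Compare 21 vs 10: take 10 from right. Merged: [5, 6, 7, 7, 10]
Compare 21 vs 16: take 16 from right. Merged: [5, 6, 7, 7, 10, 16]
Compare 21 vs 18: take 18 from right. Merged: [5, 6, 7, 7, 10, 16, 18]
Compare 21 vs 23: take 21 from left. Merged: [5, 6, 7, 7, 10, 16, 18, 21]
Append remaining from right: [23, 27, 28]. Merged: [5, 6, 7, 7, 10, 16, 18, 21, 23, 27, 28]

Final merged array: [5, 6, 7, 7, 10, 16, 18, 21, 23, 27, 28]
Total comparisons: 8

The merged array is [5, 6, 7, 7, 10, 16, 18, 21, 23, 27, 28], requiring 8 comparisons. The merge step runs in O(n) time where n is the total number of elements.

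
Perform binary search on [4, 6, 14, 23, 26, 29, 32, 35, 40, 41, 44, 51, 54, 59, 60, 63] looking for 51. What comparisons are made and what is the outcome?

Binary search for 51 in [4, 6, 14, 23, 26, 29, 32, 35, 40, 41, 44, 51, 54, 59, 60, 63]:

lo=0, hi=15, mid=7, arr[mid]=35 -> 35 < 51, search right half
lo=8, hi=15, mid=11, arr[mid]=51 -> Found target at index 11!

Binary search finds 51 at index 11 after 2 comparisons. The search repeatedly halves the search space by comparing with the middle element.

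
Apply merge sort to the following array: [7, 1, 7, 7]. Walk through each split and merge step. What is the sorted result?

Merge sort trace:

Split: [7, 1, 7, 7] -> [7, 1] and [7, 7]
  Split: [7, 1] -> [7] and [1]
  Merge: [7] + [1] -> [1, 7]
  Split: [7, 7] -> [7] and [7]
  Merge: [7] + [7] -> [7, 7]
Merge: [1, 7] + [7, 7] -> [1, 7, 7, 7]

Final sorted array: [1, 7, 7, 7]

The merge sort proceeds by recursively splitting the array and merging sorted halves.
After all merges, the sorted array is [1, 7, 7, 7].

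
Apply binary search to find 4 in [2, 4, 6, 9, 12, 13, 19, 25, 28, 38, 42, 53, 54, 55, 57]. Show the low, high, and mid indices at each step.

Binary search for 4 in [2, 4, 6, 9, 12, 13, 19, 25, 28, 38, 42, 53, 54, 55, 57]:

lo=0, hi=14, mid=7, arr[mid]=25 -> 25 > 4, search left half
lo=0, hi=6, mid=3, arr[mid]=9 -> 9 > 4, search left half
lo=0, hi=2, mid=1, arr[mid]=4 -> Found target at index 1!

Binary search finds 4 at index 1 after 3 comparisons. The search repeatedly halves the search space by comparing with the middle element.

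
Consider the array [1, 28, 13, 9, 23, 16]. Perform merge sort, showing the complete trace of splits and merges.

Merge sort trace:

Split: [1, 28, 13, 9, 23, 16] -> [1, 28, 13] and [9, 23, 16]
  Split: [1, 28, 13] -> [1] and [28, 13]
    Split: [28, 13] -> [28] and [13]
    Merge: [28] + [13] -> [13, 28]
  Merge: [1] + [13, 28] -> [1, 13, 28]
  Split: [9, 23, 16] -> [9] and [23, 16]
    Split: [23, 16] -> [23] and [16]
    Merge: [23] + [16] -> [16, 23]
  Merge: [9] + [16, 23] -> [9, 16, 23]
Merge: [1, 13, 28] + [9, 16, 23] -> [1, 9, 13, 16, 23, 28]

Final sorted array: [1, 9, 13, 16, 23, 28]

The merge sort proceeds by recursively splitting the array and merging sorted halves.
After all merges, the sorted array is [1, 9, 13, 16, 23, 28].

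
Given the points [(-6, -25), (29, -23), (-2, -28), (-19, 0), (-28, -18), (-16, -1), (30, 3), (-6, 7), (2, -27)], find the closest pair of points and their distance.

Computing all pairwise distances among 9 points:

d((-6, -25), (29, -23)) = 35.0571
d((-6, -25), (-2, -28)) = 5.0
d((-6, -25), (-19, 0)) = 28.178
d((-6, -25), (-28, -18)) = 23.0868
d((-6, -25), (-16, -1)) = 26.0
d((-6, -25), (30, 3)) = 45.607
d((-6, -25), (-6, 7)) = 32.0
d((-6, -25), (2, -27)) = 8.2462
d((29, -23), (-2, -28)) = 31.4006
d((29, -23), (-19, 0)) = 53.2259
d((29, -23), (-28, -18)) = 57.2189
d((29, -23), (-16, -1)) = 50.0899
d((29, -23), (30, 3)) = 26.0192
d((29, -23), (-6, 7)) = 46.0977
d((29, -23), (2, -27)) = 27.2947
d((-2, -28), (-19, 0)) = 32.7567
d((-2, -28), (-28, -18)) = 27.8568
d((-2, -28), (-16, -1)) = 30.4138
d((-2, -28), (30, 3)) = 44.5533
d((-2, -28), (-6, 7)) = 35.2278
d((-2, -28), (2, -27)) = 4.1231
d((-19, 0), (-28, -18)) = 20.1246
d((-19, 0), (-16, -1)) = 3.1623 <-- minimum
d((-19, 0), (30, 3)) = 49.0918
d((-19, 0), (-6, 7)) = 14.7648
d((-19, 0), (2, -27)) = 34.2053
d((-28, -18), (-16, -1)) = 20.8087
d((-28, -18), (30, 3)) = 61.6847
d((-28, -18), (-6, 7)) = 33.3017
d((-28, -18), (2, -27)) = 31.3209
d((-16, -1), (30, 3)) = 46.1736
d((-16, -1), (-6, 7)) = 12.8062
d((-16, -1), (2, -27)) = 31.6228
d((30, 3), (-6, 7)) = 36.2215
d((30, 3), (2, -27)) = 41.0366
d((-6, 7), (2, -27)) = 34.9285

Closest pair: (-19, 0) and (-16, -1) with distance 3.1623

The closest pair is (-19, 0) and (-16, -1) with Euclidean distance 3.1623. For 9 points, brute-force pairwise comparison is shown above. For large n, the divide-and-conquer algorithm (sort by x, recurse on halves, check the dividing strip) achieves O(n log n).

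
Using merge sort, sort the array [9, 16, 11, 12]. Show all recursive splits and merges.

Merge sort trace:

Split: [9, 16, 11, 12] -> [9, 16] and [11, 12]
  Split: [9, 16] -> [9] and [16]
  Merge: [9] + [16] -> [9, 16]
  Split: [11, 12] -> [11] and [12]
  Merge: [11] + [12] -> [11, 12]
Merge: [9, 16] + [11, 12] -> [9, 11, 12, 16]

Final sorted array: [9, 11, 12, 16]

The merge sort proceeds by recursively splitting the array and merging sorted halves.
After all merges, the sorted array is [9, 11, 12, 16].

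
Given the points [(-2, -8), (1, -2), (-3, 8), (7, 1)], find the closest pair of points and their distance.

Computing all pairwise distances among 4 points:

d((-2, -8), (1, -2)) = 6.7082 <-- minimum
d((-2, -8), (-3, 8)) = 16.0312
d((-2, -8), (7, 1)) = 12.7279
d((1, -2), (-3, 8)) = 10.7703
d((1, -2), (7, 1)) = 6.7082 <-- minimum
d((-3, 8), (7, 1)) = 12.2066

Minimum distance: 6.7082 (tie among 2 pairs: (-2, -8) and (1, -2); (1, -2) and (7, 1))

The minimum Euclidean distance is 6.7082. There is a tie: 2 pairs achieve this minimum — (-2, -8) and (1, -2); (1, -2) and (7, 1). Any of these is a valid closest pair. For 4 points, brute-force pairwise comparison is shown above. For large n, the divide-and-conquer algorithm (sort by x, recurse on halves, check the dividing strip) achieves O(n log n).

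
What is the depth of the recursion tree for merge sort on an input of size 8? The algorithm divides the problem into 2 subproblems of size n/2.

For divide and conquer with division factor 2:

Problem sizes at each level:
Level 0: 8
Level 1: 4
Level 2: 2
Level 3: 1

The root is level 0 and the size-1 base case is level 3 (the tree spans levels 0 through 3, i.e. 4 levels counting the root), so the depth is the number of divisions: log_2(8) = 3

The recursion tree depth is log_2(8) = 3. At each level, the problem size is divided by 2, so it takes 3 divisions to reduce to a base case of size 1. The algorithm makes 2 recursive calls at each level.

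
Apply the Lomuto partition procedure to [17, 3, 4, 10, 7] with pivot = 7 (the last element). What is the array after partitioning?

Lomuto partition with pivot = 7:

Initial array: [17, 3, 4, 10, 7]

arr[0]=17 > 7: no swap
arr[1]=3 <= 7: swap with position 0, array becomes [3, 17, 4, 10, 7]
arr[2]=4 <= 7: swap with position 1, array becomes [3, 4, 17, 10, 7]
arr[3]=10 > 7: no swap

Place pivot at position 2: [3, 4, 7, 10, 17]
Pivot position: 2

After partitioning with pivot 7, the array becomes [3, 4, 7, 10, 17]. The pivot is placed at index 2. All elements to the left of the pivot are <= 7, and all elements to the right are > 7.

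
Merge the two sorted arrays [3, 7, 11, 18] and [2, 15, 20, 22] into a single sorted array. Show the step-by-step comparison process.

Merging process:

Compare 3 vs 2: take 2 from right. Merged: [2]
Compare 3 vs 15: take 3 from left. Merged: [2, 3]
Compare 7 vs 15: take 7 from left. Merged: [2, 3, 7]
Compare 11 vs 15: take 11 from left. Merged: [2, 3, 7, 11]
Compare 18 vs 15: take 15 from right. Merged: [2, 3, 7, 11, 15]
Compare 18 vs 20: take 18 from left. Merged: [2, 3, 7, 11, 15, 18]
Append remaining from right: [20, 22]. Merged: [2, 3, 7, 11, 15, 18, 20, 22]

Final merged array: [2, 3, 7, 11, 15, 18, 20, 22]
Total comparisons: 6

The merged array is [2, 3, 7, 11, 15, 18, 20, 22], requiring 6 comparisons. The merge step runs in O(n) time where n is the total number of elements.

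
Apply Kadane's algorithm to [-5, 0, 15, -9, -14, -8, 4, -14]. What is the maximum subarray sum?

Using Kadane's algorithm on [-5, 0, 15, -9, -14, -8, 4, -14]:

Scanning through the array:
Position 1 (value 0): max_ending_here = 0, max_so_far = 0
Position 2 (value 15): max_ending_here = 15, max_so_far = 15
Position 3 (value -9): max_ending_here = 6, max_so_far = 15
Position 4 (value -14): max_ending_here = -8, max_so_far = 15
Position 5 (value -8): max_ending_here = -8, max_so_far = 15
Position 6 (value 4): max_ending_here = 4, max_so_far = 15
Position 7 (value -14): max_ending_here = -10, max_so_far = 15

Maximum subarray: [0, 15]
Maximum sum: 15

The maximum subarray is [0, 15] with sum 15. This subarray runs from index 1 to index 2.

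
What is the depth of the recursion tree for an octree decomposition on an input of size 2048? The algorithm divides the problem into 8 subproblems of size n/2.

For divide and conquer with division factor 2:

Problem sizes at each level:
Level 0: 2048
Level 1: 1024
Level 2: 512
Level 3: 256
Level 4: 128
Level 5: 64
Level 6: 32
Level 7: 16
Level 8: 8
Level 9: 4
Level 10: 2
Level 11: 1

The root is level 0 and the size-1 base case is level 11 (the tree spans levels 0 through 11, i.e. 12 levels counting the root), so the depth is the number of divisions: log_2(2048) = 11

The recursion tree depth is log_2(2048) = 11. At each level, the problem size is divided by 2, so it takes 11 divisions to reduce to a base case of size 1. The algorithm makes 8 recursive calls at each level.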